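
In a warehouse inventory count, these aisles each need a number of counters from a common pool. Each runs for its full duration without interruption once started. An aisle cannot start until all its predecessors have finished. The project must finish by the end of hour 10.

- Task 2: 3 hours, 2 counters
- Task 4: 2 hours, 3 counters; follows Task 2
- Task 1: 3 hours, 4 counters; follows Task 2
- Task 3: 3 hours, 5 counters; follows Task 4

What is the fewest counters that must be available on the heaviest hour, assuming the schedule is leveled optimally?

Early-start (Task 2@1, Task 4@4, Task 1@4, Task 3@6) gives peak 9: h1:2  h2:2  h3:2  h4:7  h5:7  h6:9  h7:5  h8:5  h9:0  h10:0.
Shift Task 3→7.
Schedule Task 2@1, Task 4@4, Task 1@4, Task 3@7: h1:2  h2:2  h3:2  h4:7  h5:7  h6:4  h7:5  h8:5  h9:5  h10:0 — peak 7.

7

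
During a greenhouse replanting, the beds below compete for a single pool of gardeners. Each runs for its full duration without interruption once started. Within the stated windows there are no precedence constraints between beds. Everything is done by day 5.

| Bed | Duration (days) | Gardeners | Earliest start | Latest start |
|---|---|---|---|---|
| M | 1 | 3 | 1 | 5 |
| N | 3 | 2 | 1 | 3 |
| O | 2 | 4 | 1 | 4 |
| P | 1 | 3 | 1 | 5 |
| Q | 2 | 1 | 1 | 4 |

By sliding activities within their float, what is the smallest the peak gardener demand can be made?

5

Early-start (M@1, N@1, O@1, P@1, Q@1) gives peak 13: d1:13  d2:7  d3:2  d4:0  d5:0.
Shift O→4, P→2, Q→3.
Schedule M@1, N@1, O@4, P@2, Q@3: d1:5  d2:5  d3:3  d4:5  d5:4 — peak 5.
Total gardener-days = 22 over 5 days ⇒ peak ≥ ⌈22/5⌉ = 5, so 5 is optimal.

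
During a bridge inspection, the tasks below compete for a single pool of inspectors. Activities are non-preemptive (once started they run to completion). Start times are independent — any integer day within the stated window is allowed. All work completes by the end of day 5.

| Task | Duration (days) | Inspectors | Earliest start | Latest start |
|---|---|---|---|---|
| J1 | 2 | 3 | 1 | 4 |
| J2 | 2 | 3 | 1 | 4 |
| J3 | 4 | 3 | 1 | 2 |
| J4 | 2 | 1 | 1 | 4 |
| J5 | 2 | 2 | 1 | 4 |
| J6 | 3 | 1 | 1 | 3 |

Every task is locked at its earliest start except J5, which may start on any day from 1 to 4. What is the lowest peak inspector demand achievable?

J5@1: d1:13  d2:13  d3:4  d4:3  d5:0 → peak 13
J5@2: d1:11  d2:13  d3:6  d4:3  d5:0 → peak 13
J5@3: d1:11  d2:11  d3:6  d4:5  d5:0 → peak 11
J5@4: d1:11  d2:11  d3:4  d4:5  d5:2 → peak 11
Best is J5@3, peak 11.

11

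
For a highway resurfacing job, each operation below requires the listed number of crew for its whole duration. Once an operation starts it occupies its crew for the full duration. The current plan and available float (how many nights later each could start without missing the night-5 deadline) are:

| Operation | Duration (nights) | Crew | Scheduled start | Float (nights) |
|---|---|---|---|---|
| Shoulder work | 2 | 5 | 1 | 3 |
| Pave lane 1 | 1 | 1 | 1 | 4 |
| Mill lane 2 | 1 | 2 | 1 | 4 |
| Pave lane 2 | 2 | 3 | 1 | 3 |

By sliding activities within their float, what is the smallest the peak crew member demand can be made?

Early-start (Shoulder work@1, Pave lane 1@1, Mill lane 2@1, Pave lane 2@1) gives peak 11: n1:11  n2:8  n3:0  n4:0  n5:0.
Shift Pave lane 1→3, Mill lane 2→3, Pave lane 2→4.
Schedule Shoulder work@1, Pave lane 1@3, Mill lane 2@3, Pave lane 2@4: n1:5  n2:5  n3:3  n4:3  n5:3 — peak 5.

5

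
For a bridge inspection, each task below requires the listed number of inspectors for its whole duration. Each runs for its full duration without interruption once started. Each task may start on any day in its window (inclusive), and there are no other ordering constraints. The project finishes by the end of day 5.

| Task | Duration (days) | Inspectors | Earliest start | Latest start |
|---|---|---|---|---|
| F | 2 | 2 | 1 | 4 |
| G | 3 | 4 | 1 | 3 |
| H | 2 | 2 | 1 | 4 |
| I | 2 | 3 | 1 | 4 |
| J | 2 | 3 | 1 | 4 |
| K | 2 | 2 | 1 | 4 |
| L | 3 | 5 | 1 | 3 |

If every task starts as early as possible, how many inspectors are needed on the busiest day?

21

Early-start schedule: F@1, G@1, H@1, I@1, J@1, K@1, L@1.
Load per day: day 1: 21, day 2: 21, day 3: 9, day 4: 0, day 5: 0.
Peak is 21.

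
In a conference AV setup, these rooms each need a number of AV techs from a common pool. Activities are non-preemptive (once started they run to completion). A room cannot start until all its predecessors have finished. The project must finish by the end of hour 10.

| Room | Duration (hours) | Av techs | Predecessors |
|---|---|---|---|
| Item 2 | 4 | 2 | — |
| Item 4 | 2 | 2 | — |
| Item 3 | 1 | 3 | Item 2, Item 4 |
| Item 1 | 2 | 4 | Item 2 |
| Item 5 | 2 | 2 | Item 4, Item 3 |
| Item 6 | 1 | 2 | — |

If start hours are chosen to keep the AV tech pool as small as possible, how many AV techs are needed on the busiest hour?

4

Early-start (Item 2@1, Item 4@1, Item 3@5, Item 1@5, Item 5@6, Item 6@1) gives peak 7: h1:6  h2:4  h3:2  h4:2  h5:7  h6:6  h7:2  h8:0  h9:0  h10:0.
Shift Item 1→6, Item 5→8, Item 6→3.
Schedule Item 2@1, Item 4@1, Item 3@5, Item 1@6, Item 5@8, Item 6@3: h1:4  h2:4  h3:4  h4:2  h5:3  h6:4  h7:4  h8:2  h9:2  h10:0 — peak 4.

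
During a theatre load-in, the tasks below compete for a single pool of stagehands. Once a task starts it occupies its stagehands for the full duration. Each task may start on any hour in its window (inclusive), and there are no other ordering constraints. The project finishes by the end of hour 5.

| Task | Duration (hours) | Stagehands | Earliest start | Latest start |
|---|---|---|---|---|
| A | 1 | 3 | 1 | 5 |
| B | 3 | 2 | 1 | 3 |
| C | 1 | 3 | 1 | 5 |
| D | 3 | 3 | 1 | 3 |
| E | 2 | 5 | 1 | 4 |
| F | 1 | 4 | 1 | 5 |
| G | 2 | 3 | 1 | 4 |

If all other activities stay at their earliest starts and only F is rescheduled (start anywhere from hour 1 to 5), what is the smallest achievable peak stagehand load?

F@1: h1:23  h2:13  h3:5  h4:0  h5:0 → peak 23
F@2: h1:19  h2:17  h3:5  h4:0  h5:0 → peak 19
F@3: h1:19  h2:13  h3:9  h4:0  h5:0 → peak 19
F@4: h1:19  h2:13  h3:5  h4:4  h5:0 → peak 19
F@5: h1:19  h2:13  h3:5  h4:0  h5:4 → peak 19
Best is F@2, peak 19.

19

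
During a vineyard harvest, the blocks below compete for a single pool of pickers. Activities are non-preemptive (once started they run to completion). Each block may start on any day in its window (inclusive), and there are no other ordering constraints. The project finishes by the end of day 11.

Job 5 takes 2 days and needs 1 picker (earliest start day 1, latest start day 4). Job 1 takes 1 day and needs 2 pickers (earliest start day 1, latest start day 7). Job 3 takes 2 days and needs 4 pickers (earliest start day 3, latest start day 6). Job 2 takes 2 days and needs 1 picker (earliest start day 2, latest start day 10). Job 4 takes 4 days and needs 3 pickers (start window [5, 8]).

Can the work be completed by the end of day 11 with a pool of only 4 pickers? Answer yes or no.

Schedule Job 5@1, Job 1@1, Job 3@3, Job 2@5, Job 4@5: d1:3  d2:1  d3:4  d4:4  d5:4  d6:4  d7:3  d8:3  d9:0  d10:0  d11:0 — peak 4 ≤ 4.

yes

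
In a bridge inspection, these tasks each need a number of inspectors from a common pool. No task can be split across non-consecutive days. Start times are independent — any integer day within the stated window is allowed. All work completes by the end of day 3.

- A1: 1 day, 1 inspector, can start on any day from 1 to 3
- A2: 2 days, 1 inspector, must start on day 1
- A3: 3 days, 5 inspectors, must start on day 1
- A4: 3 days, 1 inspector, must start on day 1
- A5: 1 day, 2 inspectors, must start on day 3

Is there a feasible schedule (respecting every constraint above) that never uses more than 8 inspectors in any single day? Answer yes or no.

yes

Schedule A1@1, A2@1, A3@1, A4@1, A5@3: d1:8  d2:7  d3:8 — peak 8 ≤ 8.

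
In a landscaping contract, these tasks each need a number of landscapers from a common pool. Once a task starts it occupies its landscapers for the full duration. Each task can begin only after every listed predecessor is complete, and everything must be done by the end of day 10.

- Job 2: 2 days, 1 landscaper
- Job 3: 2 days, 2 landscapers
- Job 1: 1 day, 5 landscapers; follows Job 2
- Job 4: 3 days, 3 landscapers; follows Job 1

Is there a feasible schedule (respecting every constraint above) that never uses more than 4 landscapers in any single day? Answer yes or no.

no

The minimum achievable peak is 5; 4 < 5, so no feasible schedule stays within the cap.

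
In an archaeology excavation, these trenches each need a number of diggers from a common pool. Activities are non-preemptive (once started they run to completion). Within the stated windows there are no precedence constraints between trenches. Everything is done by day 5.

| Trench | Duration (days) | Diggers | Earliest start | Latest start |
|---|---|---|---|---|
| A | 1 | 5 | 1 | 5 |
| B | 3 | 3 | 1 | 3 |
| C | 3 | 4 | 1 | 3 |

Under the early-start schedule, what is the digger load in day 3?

At early start, day 3 has: B, C.
Demand: 3 + 4 = 7.

7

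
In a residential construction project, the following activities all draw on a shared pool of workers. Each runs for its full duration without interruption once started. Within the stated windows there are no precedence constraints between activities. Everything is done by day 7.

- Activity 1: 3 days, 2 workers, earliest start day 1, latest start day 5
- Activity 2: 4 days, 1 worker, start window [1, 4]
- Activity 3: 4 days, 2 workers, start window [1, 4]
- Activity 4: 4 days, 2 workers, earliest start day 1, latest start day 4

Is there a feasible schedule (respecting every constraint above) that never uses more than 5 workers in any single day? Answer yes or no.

yes

Schedule Activity 1@1, Activity 2@1, Activity 3@1, Activity 4@4: d1:5  d2:5  d3:5  d4:5  d5:2  d6:2  d7:2 — peak 5 ≤ 5.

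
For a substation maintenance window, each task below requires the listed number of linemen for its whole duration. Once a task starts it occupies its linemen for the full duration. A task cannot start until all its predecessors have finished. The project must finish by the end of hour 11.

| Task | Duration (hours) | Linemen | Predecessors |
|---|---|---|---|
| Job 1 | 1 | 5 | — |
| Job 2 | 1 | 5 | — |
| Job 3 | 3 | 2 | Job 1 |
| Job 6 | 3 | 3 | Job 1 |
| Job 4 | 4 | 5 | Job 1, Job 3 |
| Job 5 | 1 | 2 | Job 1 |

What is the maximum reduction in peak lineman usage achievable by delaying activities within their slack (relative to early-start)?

Early-start peak: h1:10  h2:7  h3:5  h4:5  h5:5  h6:5  h7:5  h8:5  h9:0  h10:0  h11:0 ⇒ 10.
Leveled (Job 1@1, Job 2@2, Job 3@3, Job 6@3, Job 4@6, Job 5@10): h1:5  h2:5  h3:5  h4:5  h5:5  h6:5  h7:5  h8:5  h9:5  h10:2  h11:0 ⇒ 5.
Reduction 10 − 5 = 5.

5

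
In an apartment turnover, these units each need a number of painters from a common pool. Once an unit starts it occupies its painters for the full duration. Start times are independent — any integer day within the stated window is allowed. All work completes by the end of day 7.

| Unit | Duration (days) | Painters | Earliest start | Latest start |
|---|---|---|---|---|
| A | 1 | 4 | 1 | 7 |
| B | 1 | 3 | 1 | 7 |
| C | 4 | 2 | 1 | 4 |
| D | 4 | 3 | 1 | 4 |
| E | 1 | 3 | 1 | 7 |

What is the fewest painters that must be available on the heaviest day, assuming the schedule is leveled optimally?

Early-start (A@1, B@1, C@1, D@1, E@1) gives peak 15: d1:15  d2:5  d3:5  d4:5  d5:0  d6:0  d7:0.
Shift B→2, C→2, D→3, E→7.
Schedule A@1, B@2, C@2, D@3, E@7: d1:4  d2:5  d3:5  d4:5  d5:5  d6:3  d7:3 — peak 5.
Total painter-days = 30 over 7 days ⇒ peak ≥ ⌈30/7⌉ = 5, so 5 is optimal.

5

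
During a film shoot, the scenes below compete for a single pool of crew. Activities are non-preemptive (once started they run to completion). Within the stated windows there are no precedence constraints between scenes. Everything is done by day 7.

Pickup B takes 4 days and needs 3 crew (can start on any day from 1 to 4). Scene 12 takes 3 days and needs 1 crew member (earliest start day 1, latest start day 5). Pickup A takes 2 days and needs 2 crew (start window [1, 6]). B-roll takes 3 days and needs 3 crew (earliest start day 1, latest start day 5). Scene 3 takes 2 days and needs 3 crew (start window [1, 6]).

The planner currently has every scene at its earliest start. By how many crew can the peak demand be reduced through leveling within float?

6

Early-start peak: d1:12  d2:12  d3:7  d4:3  d5:0  d6:0  d7:0 ⇒ 12.
Leveled (Pickup B@1, Scene 12@1, Pickup A@1, B-roll@4, Scene 3@5): d1:6  d2:6  d3:4  d4:6  d5:6  d6:6  d7:0 ⇒ 6.
Reduction 12 − 6 = 6.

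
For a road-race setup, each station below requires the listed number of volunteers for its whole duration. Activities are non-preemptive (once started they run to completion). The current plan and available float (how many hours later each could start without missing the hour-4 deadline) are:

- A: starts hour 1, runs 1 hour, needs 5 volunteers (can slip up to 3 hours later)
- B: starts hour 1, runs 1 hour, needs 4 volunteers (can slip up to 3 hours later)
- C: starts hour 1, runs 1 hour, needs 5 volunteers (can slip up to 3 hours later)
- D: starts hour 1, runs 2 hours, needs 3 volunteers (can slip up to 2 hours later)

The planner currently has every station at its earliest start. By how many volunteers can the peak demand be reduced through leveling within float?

10

Early-start peak: h1:17  h2:3  h3:0  h4:0 ⇒ 17.
Leveled (A@1, B@2, C@4, D@2): h1:5  h2:7  h3:3  h4:5 ⇒ 7.
Reduction 17 − 7 = 10.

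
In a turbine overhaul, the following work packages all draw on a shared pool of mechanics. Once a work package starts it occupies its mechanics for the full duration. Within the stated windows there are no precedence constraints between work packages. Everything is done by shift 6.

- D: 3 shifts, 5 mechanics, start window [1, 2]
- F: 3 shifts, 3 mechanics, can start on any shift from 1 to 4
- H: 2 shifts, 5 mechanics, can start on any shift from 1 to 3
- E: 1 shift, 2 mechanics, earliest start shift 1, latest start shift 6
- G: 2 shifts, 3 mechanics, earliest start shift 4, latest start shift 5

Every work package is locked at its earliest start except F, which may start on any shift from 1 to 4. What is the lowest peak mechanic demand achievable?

12

F@1: s1:15  s2:13  s3:8  s4:3  s5:3  s6:0 → peak 15
F@2: s1:12  s2:13  s3:8  s4:6  s5:3  s6:0 → peak 13
F@3: s1:12  s2:10  s3:8  s4:6  s5:6  s6:0 → peak 12
F@4: s1:12  s2:10  s3:5  s4:6  s5:6  s6:3 → peak 12
Best is F@3, peak 12.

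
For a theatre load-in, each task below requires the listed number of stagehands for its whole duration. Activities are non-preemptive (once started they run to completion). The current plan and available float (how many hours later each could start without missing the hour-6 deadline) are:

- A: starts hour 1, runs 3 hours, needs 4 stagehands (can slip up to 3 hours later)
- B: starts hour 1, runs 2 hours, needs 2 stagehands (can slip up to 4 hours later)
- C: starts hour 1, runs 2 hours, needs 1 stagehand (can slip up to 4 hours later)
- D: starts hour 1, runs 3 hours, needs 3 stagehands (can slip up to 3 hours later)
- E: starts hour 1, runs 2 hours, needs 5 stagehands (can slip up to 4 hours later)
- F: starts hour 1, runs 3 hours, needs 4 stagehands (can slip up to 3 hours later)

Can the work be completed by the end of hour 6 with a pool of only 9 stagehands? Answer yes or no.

yes

Schedule A@1, B@1, C@3, D@1, E@5, F@4: h1:9  h2:9  h3:8  h4:5  h5:9  h6:9 — peak 9 ≤ 9.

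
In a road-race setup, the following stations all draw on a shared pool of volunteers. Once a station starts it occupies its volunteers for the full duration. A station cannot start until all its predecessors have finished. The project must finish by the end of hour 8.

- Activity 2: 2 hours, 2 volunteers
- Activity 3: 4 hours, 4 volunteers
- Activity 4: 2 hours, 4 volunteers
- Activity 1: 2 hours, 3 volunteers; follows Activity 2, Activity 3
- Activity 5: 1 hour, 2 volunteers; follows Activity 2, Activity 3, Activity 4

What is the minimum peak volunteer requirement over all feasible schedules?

6

Early-start (Activity 2@1, Activity 3@1, Activity 4@1, Activity 1@5, Activity 5@5) gives peak 10: h1:10  h2:10  h3:4  h4:4  h5:5  h6:3  h7:0  h8:0.
Shift Activity 4→5, Activity 1→7, Activity 5→7.
Schedule Activity 2@1, Activity 3@1, Activity 4@5, Activity 1@7, Activity 5@7: h1:6  h2:6  h3:4  h4:4  h5:4  h6:4  h7:5  h8:3 — peak 6.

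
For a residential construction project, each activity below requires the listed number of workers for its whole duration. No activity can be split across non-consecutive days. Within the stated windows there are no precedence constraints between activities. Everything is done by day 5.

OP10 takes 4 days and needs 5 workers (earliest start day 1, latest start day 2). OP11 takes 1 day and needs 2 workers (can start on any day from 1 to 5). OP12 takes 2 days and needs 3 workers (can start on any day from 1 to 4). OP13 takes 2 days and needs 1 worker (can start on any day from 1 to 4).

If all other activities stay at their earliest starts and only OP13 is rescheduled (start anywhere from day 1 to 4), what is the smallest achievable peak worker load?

10

OP13@1: d1:11  d2:9  d3:5  d4:5  d5:0 → peak 11
OP13@2: d1:10  d2:9  d3:6  d4:5  d5:0 → peak 10
OP13@3: d1:10  d2:8  d3:6  d4:6  d5:0 → peak 10
OP13@4: d1:10  d2:8  d3:5  d4:6  d5:1 → peak 10
Best is OP13@2, peak 10.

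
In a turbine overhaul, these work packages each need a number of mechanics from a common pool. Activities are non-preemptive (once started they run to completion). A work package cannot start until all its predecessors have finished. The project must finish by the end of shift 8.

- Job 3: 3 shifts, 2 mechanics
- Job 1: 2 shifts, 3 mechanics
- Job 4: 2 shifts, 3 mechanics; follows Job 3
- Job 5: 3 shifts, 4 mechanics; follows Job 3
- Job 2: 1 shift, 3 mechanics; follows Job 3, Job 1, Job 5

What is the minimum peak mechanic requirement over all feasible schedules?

6

Early-start (Job 3@1, Job 1@1, Job 4@4, Job 5@4, Job 2@7) gives peak 7: s1:5  s2:5  s3:2  s4:7  s5:7  s6:4  s7:3  s8:0.
Shift Job 4→7.
Schedule Job 3@1, Job 1@1, Job 4@7, Job 5@4, Job 2@7: s1:5  s2:5  s3:2  s4:4  s5:4  s6:4  s7:6  s8:3 — peak 6.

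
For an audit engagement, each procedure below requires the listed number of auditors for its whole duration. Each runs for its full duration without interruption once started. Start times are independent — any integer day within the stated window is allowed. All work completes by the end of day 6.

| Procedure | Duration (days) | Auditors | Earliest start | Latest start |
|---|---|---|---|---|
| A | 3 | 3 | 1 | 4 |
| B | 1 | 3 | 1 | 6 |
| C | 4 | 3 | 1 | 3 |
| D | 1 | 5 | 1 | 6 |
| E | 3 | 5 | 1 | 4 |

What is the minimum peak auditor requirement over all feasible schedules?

Early-start (A@1, B@1, C@1, D@1, E@1) gives peak 19: d1:19  d2:11  d3:11  d4:3  d5:0  d6:0.
Shift C→3, D→2, E→4.
Schedule A@1, B@1, C@3, D@2, E@4: d1:6  d2:8  d3:6  d4:8  d5:8  d6:8 — peak 8.
Total auditor-days = 44 over 6 days ⇒ peak ≥ ⌈44/6⌉ = 8, so 8 is optimal.

8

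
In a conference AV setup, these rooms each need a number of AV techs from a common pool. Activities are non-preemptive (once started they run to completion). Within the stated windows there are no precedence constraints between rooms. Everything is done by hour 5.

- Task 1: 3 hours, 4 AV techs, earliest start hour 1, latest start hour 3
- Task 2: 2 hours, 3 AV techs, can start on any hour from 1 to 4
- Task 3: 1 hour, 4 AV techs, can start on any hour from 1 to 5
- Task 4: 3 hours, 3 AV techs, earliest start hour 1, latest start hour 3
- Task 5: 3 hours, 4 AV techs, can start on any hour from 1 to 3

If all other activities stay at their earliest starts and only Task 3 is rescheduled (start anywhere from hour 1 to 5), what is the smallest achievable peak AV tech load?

Task 3@1: h1:18  h2:14  h3:11  h4:0  h5:0 → peak 18
Task 3@2: h1:14  h2:18  h3:11  h4:0  h5:0 → peak 18
Task 3@3: h1:14  h2:14  h3:15  h4:0  h5:0 → peak 15
Task 3@4: h1:14  h2:14  h3:11  h4:4  h5:0 → peak 14
Task 3@5: h1:14  h2:14  h3:11  h4:0  h5:4 → peak 14
Best is Task 3@4, peak 14.

14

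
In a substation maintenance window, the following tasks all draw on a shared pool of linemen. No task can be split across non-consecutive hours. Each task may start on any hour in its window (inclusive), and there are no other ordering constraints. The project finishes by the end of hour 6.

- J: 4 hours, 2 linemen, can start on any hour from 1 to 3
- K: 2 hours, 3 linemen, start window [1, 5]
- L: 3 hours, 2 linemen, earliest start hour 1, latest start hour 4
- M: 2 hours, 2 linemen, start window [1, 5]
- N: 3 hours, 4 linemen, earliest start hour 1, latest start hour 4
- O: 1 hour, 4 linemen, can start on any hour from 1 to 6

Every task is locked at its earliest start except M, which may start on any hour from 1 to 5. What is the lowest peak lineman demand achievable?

15

M@1: h1:17  h2:13  h3:8  h4:2  h5:0  h6:0 → peak 17
M@2: h1:15  h2:13  h3:10  h4:2  h5:0  h6:0 → peak 15
M@3: h1:15  h2:11  h3:10  h4:4  h5:0  h6:0 → peak 15
M@4: h1:15  h2:11  h3:8  h4:4  h5:2  h6:0 → peak 15
M@5: h1:15  h2:11  h3:8  h4:2  h5:2  h6:2 → peak 15
Best is M@2, peak 15.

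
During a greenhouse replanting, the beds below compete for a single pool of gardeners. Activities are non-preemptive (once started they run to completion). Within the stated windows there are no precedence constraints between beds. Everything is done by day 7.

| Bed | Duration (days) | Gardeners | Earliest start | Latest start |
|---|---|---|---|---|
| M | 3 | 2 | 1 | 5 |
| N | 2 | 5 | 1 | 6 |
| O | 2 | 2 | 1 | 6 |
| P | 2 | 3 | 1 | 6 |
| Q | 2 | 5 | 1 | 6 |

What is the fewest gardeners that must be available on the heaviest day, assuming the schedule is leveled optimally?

7

Early-start (M@1, N@1, O@1, P@1, Q@1) gives peak 17: d1:17  d2:17  d3:2  d4:0  d5:0  d6:0  d7:0.
Shift O→3, P→3, Q→5.
Schedule M@1, N@1, O@3, P@3, Q@5: d1:7  d2:7  d3:7  d4:5  d5:5  d6:5  d7:0 — peak 7.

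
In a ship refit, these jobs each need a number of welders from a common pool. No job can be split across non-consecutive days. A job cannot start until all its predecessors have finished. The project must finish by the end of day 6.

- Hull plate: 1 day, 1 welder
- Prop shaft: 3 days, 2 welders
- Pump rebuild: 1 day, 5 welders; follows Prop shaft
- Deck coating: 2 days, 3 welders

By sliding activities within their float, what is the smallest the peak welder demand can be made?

5

Early-start (Hull plate@1, Prop shaft@1, Pump rebuild@4, Deck coating@1) gives peak 6: d1:6  d2:5  d3:2  d4:5  d5:0  d6:0.
Shift Deck coating→2.
Schedule Hull plate@1, Prop shaft@1, Pump rebuild@4, Deck coating@2: d1:3  d2:5  d3:5  d4:5  d5:0  d6:0 — peak 5.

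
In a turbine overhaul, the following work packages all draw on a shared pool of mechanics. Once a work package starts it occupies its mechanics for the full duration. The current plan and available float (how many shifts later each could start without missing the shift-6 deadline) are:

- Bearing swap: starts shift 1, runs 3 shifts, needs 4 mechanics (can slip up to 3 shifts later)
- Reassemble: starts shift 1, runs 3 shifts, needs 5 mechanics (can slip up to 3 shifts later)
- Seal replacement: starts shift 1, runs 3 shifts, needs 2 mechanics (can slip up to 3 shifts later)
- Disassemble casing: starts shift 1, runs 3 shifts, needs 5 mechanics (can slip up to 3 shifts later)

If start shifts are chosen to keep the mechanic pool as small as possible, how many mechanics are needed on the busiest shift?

9

Early-start (Bearing swap@1, Reassemble@1, Seal replacement@1, Disassemble casing@1) gives peak 16: s1:16  s2:16  s3:16  s4:0  s5:0  s6:0.
Shift Seal replacement→4, Disassemble casing→4.
Schedule Bearing swap@1, Reassemble@1, Seal replacement@4, Disassemble casing@4: s1:9  s2:9  s3:9  s4:7  s5:7  s6:7 — peak 9.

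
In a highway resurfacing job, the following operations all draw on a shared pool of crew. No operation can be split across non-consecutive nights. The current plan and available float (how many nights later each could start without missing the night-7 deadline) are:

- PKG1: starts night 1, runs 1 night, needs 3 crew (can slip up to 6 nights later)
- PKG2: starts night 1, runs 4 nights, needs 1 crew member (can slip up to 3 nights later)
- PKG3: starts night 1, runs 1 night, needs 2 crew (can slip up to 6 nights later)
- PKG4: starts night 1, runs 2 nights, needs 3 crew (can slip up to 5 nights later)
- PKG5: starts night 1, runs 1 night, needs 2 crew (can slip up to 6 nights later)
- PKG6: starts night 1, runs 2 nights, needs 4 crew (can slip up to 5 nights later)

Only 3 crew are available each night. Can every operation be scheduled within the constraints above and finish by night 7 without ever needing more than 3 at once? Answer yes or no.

Total crew member-nights = 25; over 7 nights the average is 25/7 > 3, so some night must exceed 3.

no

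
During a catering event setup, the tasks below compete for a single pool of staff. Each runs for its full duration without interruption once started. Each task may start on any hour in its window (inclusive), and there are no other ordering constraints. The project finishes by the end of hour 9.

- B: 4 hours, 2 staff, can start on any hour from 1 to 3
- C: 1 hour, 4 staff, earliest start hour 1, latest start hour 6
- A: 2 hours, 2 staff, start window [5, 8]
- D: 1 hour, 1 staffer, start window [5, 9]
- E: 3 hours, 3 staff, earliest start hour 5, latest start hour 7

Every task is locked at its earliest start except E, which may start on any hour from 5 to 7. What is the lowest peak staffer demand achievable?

6

E@5: h1:6  h2:2  h3:2  h4:2  h5:6  h6:5  h7:3  h8:0  h9:0 → peak 6
E@6: h1:6  h2:2  h3:2  h4:2  h5:3  h6:5  h7:3  h8:3  h9:0 → peak 6
E@7: h1:6  h2:2  h3:2  h4:2  h5:3  h6:2  h7:3  h8:3  h9:3 → peak 6
Best is E@5, peak 6.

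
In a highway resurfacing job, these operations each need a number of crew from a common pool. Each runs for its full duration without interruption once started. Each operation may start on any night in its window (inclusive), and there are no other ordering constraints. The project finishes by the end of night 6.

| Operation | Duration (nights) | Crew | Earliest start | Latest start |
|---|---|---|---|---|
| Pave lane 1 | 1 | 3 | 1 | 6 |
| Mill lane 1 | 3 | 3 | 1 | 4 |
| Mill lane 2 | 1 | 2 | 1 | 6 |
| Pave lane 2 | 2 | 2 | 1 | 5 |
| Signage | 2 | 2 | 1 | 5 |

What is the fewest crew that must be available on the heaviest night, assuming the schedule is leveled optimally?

Early-start (Pave lane 1@1, Mill lane 1@1, Mill lane 2@1, Pave lane 2@1, Signage@1) gives peak 12: n1:12  n2:7  n3:3  n4:0  n5:0  n6:0.
Shift Mill lane 1→2, Pave lane 2→2, Signage→4.
Schedule Pave lane 1@1, Mill lane 1@2, Mill lane 2@1, Pave lane 2@2, Signage@4: n1:5  n2:5  n3:5  n4:5  n5:2  n6:0 — peak 5.

5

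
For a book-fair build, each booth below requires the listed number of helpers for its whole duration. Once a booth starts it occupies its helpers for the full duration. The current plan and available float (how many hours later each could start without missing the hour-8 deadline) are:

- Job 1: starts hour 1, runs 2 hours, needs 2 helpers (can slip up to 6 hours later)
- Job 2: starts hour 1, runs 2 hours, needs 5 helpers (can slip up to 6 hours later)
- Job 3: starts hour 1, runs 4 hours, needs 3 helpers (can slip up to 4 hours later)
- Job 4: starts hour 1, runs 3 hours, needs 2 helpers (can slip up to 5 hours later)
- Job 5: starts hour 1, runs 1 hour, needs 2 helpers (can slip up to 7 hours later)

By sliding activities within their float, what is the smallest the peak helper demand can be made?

5

Early-start (Job 1@1, Job 2@1, Job 3@1, Job 4@1, Job 5@1) gives peak 14: h1:14  h2:12  h3:5  h4:3  h5:0  h6:0  h7:0  h8:0.
Shift Job 2→3, Job 3→5, Job 4→5.
Schedule Job 1@1, Job 2@3, Job 3@5, Job 4@5, Job 5@1: h1:4  h2:2  h3:5  h4:5  h5:5  h6:5  h7:5  h8:3 — peak 5.
Total helper-hours = 34 over 8 hours ⇒ peak ≥ ⌈34/8⌉ = 5, so 5 is optimal.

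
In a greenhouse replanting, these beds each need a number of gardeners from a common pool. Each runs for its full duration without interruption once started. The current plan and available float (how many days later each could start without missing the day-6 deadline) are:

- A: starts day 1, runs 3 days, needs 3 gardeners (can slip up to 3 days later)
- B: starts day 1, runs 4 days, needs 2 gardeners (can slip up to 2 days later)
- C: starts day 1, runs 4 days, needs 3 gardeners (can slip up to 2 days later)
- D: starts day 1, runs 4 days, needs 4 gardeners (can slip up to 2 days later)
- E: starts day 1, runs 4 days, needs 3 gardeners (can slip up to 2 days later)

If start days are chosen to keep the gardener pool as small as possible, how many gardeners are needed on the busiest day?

Schedule A@1, B@1, C@1, D@1, E@1: d1:15  d2:15  d3:15  d4:12  d5:0  d6:0 — peak 15.

15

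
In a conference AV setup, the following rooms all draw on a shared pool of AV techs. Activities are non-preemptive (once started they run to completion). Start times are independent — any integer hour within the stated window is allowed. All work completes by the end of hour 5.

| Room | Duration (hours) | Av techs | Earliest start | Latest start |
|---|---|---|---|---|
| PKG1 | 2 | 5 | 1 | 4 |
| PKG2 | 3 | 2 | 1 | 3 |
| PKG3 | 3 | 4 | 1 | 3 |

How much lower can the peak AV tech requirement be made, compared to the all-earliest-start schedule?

Early-start peak: h1:11  h2:11  h3:6  h4:0  h5:0 ⇒ 11.
Leveled (PKG1@1, PKG2@3, PKG3@3): h1:5  h2:5  h3:6  h4:6  h5:6 ⇒ 6.
Reduction 11 − 6 = 5.

5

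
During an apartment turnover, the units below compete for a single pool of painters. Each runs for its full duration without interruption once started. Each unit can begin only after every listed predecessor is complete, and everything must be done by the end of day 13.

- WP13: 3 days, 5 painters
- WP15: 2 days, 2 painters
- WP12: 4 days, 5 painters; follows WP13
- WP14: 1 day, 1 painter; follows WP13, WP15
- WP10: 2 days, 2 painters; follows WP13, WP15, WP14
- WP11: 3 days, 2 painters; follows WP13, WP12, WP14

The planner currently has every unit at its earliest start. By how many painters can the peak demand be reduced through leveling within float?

2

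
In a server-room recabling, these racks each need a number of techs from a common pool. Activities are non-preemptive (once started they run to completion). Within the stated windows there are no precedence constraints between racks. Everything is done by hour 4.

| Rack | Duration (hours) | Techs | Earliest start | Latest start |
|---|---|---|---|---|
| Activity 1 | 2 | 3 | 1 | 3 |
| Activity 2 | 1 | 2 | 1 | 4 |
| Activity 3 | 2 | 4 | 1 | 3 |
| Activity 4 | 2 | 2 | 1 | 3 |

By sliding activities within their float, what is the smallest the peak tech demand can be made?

6

Early-start (Activity 1@1, Activity 2@1, Activity 3@1, Activity 4@1) gives peak 11: h1:11  h2:9  h3:0  h4:0.
Shift Activity 3→3, Activity 4→2.
Schedule Activity 1@1, Activity 2@1, Activity 3@3, Activity 4@2: h1:5  h2:5  h3:6  h4:4 — peak 6.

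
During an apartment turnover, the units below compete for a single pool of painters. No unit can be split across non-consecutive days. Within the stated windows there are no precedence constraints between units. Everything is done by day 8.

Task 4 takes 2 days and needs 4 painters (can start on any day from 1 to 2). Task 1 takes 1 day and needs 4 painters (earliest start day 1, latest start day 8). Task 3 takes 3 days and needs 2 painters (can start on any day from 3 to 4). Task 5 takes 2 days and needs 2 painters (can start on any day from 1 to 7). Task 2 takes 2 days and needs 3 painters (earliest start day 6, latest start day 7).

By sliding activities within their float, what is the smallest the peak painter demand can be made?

4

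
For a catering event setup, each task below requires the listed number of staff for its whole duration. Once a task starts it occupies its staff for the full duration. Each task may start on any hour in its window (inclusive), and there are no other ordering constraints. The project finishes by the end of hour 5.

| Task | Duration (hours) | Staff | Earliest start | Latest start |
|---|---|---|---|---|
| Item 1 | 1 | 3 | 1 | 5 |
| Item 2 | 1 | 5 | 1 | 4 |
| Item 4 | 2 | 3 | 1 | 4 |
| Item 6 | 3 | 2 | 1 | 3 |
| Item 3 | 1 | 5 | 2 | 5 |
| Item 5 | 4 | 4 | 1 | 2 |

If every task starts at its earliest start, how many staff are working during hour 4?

At early start, hour 4 has: Item 5.
Demand: 4 = 4.

4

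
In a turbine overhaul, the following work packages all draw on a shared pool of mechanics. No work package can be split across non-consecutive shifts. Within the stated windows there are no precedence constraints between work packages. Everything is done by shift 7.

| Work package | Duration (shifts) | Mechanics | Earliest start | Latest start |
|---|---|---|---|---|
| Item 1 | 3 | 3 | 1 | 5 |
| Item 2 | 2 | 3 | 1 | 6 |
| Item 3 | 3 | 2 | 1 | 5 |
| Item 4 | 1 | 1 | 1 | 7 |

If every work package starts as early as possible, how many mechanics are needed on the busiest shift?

Early-start schedule: Item 1@1, Item 2@1, Item 3@1, Item 4@1.
Load per shift: shift 1: 9, shift 2: 8, shift 3: 5, shift 4: 0, shift 5: 0, shift 6: 0, shift 7: 0.
Peak is 9.

9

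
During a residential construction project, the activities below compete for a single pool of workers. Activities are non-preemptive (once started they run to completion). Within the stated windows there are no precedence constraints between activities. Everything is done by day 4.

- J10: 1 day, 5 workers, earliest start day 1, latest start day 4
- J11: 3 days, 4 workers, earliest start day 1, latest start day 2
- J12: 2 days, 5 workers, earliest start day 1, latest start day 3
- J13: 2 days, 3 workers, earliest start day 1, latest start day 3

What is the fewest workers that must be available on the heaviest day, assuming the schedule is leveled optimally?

9

Early-start (J10@1, J11@1, J12@1, J13@1) gives peak 17: d1:17  d2:12  d3:4  d4:0.
Shift J11→2, J12→3.
Schedule J10@1, J11@2, J12@3, J13@1: d1:8  d2:7  d3:9  d4:9 — peak 9.
Total worker-days = 33 over 4 days ⇒ peak ≥ ⌈33/4⌉ = 9, so 9 is optimal.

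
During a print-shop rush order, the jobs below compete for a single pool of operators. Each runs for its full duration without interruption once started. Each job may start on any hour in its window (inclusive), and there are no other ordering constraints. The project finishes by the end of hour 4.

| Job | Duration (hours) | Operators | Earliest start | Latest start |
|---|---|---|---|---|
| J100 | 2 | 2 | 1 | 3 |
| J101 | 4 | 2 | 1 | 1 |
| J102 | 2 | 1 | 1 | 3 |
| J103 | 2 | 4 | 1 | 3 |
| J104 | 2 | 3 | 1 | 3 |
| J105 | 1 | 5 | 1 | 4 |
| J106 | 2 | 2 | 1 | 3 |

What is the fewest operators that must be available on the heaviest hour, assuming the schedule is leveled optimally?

11

Early-start (J100@1, J101@1, J102@1, J103@1, J104@1, J105@1, J106@1) gives peak 19: h1:19  h2:14  h3:2  h4:2.
Shift J104→3, J105→3.
Schedule J100@1, J101@1, J102@1, J103@1, J104@3, J105@3, J106@1: h1:11  h2:11  h3:10  h4:5 — peak 11.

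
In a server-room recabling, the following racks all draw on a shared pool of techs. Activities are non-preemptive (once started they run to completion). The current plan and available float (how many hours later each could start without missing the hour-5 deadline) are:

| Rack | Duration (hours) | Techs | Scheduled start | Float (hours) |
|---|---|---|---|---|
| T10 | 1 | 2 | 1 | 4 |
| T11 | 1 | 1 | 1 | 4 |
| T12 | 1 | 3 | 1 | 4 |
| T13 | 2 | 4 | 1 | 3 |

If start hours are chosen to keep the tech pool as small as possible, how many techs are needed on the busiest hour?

Early-start (T10@1, T11@1, T12@1, T13@1) gives peak 10: h1:10  h2:4  h3:0  h4:0  h5:0.
Shift T12→2, T13→3.
Schedule T10@1, T11@1, T12@2, T13@3: h1:3  h2:3  h3:4  h4:4  h5:0 — peak 4.

4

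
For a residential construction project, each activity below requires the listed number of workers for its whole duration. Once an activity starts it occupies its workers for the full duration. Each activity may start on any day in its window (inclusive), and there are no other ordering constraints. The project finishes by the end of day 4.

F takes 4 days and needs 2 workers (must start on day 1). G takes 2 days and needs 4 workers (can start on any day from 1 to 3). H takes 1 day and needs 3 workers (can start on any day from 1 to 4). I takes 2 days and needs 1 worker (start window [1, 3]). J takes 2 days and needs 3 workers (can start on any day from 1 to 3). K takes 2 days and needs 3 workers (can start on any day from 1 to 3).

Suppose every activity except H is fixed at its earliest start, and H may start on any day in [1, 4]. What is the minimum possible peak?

13

H@1: d1:16  d2:13  d3:2  d4:2 → peak 16
H@2: d1:13  d2:16  d3:2  d4:2 → peak 16
H@3: d1:13  d2:13  d3:5  d4:2 → peak 13
H@4: d1:13  d2:13  d3:2  d4:5 → peak 13
Best is H@3, peak 13.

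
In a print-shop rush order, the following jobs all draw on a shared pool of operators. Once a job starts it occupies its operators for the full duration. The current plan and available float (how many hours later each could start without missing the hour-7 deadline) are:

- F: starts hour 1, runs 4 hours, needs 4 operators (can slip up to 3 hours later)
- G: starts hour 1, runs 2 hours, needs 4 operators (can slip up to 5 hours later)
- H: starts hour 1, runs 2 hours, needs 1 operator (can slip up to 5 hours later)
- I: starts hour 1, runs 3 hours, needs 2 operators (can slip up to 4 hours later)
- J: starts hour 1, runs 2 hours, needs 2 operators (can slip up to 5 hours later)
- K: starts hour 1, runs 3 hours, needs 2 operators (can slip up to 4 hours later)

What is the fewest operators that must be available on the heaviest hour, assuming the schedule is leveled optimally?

7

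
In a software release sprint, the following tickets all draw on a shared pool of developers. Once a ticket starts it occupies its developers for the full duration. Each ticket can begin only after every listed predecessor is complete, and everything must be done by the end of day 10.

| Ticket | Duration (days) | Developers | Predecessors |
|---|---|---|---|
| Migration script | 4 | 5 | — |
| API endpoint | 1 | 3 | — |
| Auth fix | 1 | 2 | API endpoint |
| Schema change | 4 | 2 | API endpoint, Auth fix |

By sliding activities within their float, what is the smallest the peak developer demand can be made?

5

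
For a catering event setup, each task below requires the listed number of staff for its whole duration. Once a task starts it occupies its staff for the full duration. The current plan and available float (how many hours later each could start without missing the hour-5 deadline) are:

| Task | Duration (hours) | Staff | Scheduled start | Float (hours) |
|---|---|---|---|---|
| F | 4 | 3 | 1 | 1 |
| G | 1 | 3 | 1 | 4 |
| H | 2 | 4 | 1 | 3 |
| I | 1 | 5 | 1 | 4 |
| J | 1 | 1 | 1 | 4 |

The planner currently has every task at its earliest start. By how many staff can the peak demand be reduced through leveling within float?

9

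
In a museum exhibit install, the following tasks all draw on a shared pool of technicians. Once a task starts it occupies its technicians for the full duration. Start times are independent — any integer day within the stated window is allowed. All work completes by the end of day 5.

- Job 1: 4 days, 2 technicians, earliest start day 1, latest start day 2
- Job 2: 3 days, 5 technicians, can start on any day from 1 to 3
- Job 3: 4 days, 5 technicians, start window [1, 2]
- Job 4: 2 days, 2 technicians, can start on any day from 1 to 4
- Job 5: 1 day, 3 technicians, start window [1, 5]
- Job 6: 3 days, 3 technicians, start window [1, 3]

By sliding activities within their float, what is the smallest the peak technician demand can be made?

15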